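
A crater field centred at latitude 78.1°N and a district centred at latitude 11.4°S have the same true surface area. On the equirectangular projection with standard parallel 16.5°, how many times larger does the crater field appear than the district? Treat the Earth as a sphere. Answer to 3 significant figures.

4.75

In the equirectangular projection with standard parallel φ₀ = 16.5° (x = Rλ cos φ₀, y = Rφ), meridians are true-scale (h = 1) and the parallel scale is k = cos φ₀ / cos φ.
Areal scale at 78.1°: h·k = 1.000 × 4.650 = 4.650.
Areal scale at 11.4°: h·k = 1.000 × 0.9781 = 0.9781.
Ratio = 4.650/0.9781 ≈ 4.75.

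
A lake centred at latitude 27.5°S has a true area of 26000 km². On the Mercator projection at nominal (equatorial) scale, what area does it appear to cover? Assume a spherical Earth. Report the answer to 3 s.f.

For Mercator, h = k = sec φ (a conformal cylindrical projection has a single point scale, 1/cos φ).
Areal scale = k² = sec²φ = 1/cos²(27.5°) = 1/0.8870² = 1.271.
Apparent area = 26000 × 1.271 ≈ 33000 km².

33000 km²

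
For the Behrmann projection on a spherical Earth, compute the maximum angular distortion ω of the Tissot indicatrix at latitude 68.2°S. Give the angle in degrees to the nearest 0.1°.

The Behrmann projection is cylindrical equal-area with φ₀ = 30°. A cylindrical equal-area projection with standard parallel φ₀ has meridian scale h = cos φ / cos φ₀ and parallel scale k = cos φ₀ / cos φ (so areas are preserved, h·k = 1).
At 68.2°: h = 0.4288, k = 2.332; principal scales a = 2.332, b = 0.4288.
sin(ω/2) = (a − b)/(a + b) = 1.903/2.761 = 0.6894, so ω = 2 arcsin(0.6894) ≈ 87.2°.

87.2°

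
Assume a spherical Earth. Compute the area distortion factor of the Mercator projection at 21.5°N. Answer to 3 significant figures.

The Mercator projection is conformal; its linear scale factor is the same in every direction and equals sec φ = 1/cos φ.
Areal scale = k² = sec²φ = 1/cos²(21.5°) = 1/0.9304² = 1.155.

1.16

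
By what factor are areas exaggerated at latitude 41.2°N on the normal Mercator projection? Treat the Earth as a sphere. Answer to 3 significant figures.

For Mercator, h = k = sec φ (a conformal cylindrical projection has a single point scale, 1/cos φ).
Areal scale = k² = sec²φ = 1/cos²(41.2°) = 1/0.7524² = 1.766.

1.77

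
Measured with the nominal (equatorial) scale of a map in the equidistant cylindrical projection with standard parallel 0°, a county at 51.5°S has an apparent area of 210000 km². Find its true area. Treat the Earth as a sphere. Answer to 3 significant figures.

131000 km²

Plate carrée maps x = Rλ, y = Rφ. The meridian scale is h = 1 and the parallel scale is k = 1/cos φ = sec φ.
Areal scale = h·k = 1 × sec φ; at 51.5°, h = 1.000, k = 1.606, so h·k = 1.606.
True area = apparent / (areal scale) = 210000 / 1.606 ≈ 131000 km².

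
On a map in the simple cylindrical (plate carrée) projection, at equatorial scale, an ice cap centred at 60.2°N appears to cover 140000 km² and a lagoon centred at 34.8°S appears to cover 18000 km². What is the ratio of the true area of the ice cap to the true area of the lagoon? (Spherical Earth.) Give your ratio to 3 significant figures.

4.71

On the plate carrée, areal scale = h·k = 1 × sec φ, so true area = apparent × cos φ.
True area of ice cap: 140000 × cos(60.2°) = 140000 × 0.4970 = 69580 km².
True area of lagoon: 18000 × cos(34.8°) = 18000 × 0.8211 = 14780 km².
Ratio = 69580 / 14780 ≈ 4.71.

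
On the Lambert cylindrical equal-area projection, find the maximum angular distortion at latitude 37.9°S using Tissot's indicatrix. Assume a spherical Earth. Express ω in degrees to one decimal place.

26.9°

The Lambert cylindrical equal-area projection is the cylindrical equal-area projection with its standard parallel at the equator (φ₀ = 0). For cylindrical equal-area with standard parallel φ₀, h = cos φ / cos φ₀ and k = cos φ₀ / cos φ, so h·k = 1.
At 37.9°: h = 0.7891, k = 1.267; principal scales a = 1.267, b = 0.7891.
sin(ω/2) = (a − b)/(a + b) = 0.4782/2.056 = 0.2325, so ω = 2 arcsin(0.2325) ≈ 26.9°.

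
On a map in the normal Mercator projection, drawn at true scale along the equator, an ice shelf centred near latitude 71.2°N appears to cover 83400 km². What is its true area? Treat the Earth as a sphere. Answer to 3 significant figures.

8660 km²

For Mercator, h = k = sec φ (a conformal cylindrical projection has a single point scale, 1/cos φ).
Areal scale = k² = sec²φ = 1/cos²(71.2°) = 1/0.3223² = 9.629.
True area = apparent / (areal scale) = 83400 / 9.629 ≈ 8660 km².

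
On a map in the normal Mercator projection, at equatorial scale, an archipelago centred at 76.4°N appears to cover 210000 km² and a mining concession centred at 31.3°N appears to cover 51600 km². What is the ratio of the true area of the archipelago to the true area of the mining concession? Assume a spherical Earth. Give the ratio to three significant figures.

Mercator's areal exaggeration is sec²φ; hence true area = (apparent area) · cos²φ.
True area of archipelago: 210000 × cos²(76.4°) = 210000 × 0.05529 = 11610 km².
True area of mining concession: 51600 × cos²(31.3°) = 51600 × 0.7301 = 37670 km².
Ratio = 11610 / 37670 ≈ 0.308.

0.308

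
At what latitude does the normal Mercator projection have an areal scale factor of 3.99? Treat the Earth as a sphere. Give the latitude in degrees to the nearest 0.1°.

Mercator areal scale is sec²φ.
sec²φ = 3.99  ⇒  cos²φ = 0.2506  ⇒  cos φ = 0.5006.
φ = arccos(0.5006) ≈ 60.0°.

60.0°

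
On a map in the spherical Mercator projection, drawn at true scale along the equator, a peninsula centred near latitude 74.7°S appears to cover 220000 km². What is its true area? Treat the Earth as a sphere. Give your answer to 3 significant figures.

Mercator is conformal, so the point scale is isotropic: h = k = sec φ = 1/cos φ.
Areal scale = k² = sec²φ = 1/cos²(74.7°) = 1/0.2639² = 14.36.
True area = apparent / (areal scale) = 220000 / 14.36 ≈ 15300 km².

15300 km²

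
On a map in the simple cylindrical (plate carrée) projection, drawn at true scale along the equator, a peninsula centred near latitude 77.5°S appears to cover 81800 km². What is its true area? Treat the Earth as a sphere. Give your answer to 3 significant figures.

For the equirectangular projection with φ₀ = 0 (plate carrée), h = 1 along meridians and k = sec φ along parallels.
Areal scale = h·k = 1 × sec φ; at 77.5°, h = 1.000, k = 4.620, so h·k = 4.620.
True area = apparent / (areal scale) = 81800 / 4.620 ≈ 17700 km².

17700 km²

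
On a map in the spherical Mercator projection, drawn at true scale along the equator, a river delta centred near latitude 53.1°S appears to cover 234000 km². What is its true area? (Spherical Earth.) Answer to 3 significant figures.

84400 km²

For Mercator, h = k = sec φ (a conformal cylindrical projection has a single point scale, 1/cos φ).
Areal scale = k² = sec²φ = 1/cos²(53.1°) = 1/0.6004² = 2.774.
True area = apparent / (areal scale) = 234000 / 2.774 ≈ 84400 km².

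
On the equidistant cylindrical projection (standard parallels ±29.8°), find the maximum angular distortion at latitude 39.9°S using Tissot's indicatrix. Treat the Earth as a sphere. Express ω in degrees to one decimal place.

7.1°

In the equirectangular projection with standard parallel φ₀ = 29.8° (x = Rλ cos φ₀, y = Rφ), meridians are true-scale (h = 1) and the parallel scale is k = cos φ₀ / cos φ.
At 39.9°: h = 1.000, k = 1.131; principal scales a = 1.131, b = 1.000.
sin(ω/2) = (a − b)/(a + b) = 0.1311/2.131 = 0.06153, so ω = 2 arcsin(0.06153) ≈ 7.1°.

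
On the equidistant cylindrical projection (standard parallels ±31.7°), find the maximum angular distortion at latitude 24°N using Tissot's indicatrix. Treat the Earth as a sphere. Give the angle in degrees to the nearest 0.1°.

4.1°

In the equirectangular projection with standard parallel φ₀ = 31.7° (x = Rλ cos φ₀, y = Rφ), meridians are true-scale (h = 1) and the parallel scale is k = cos φ₀ / cos φ.
At 24°: h = 1.000, k = 0.9313; principal scales a = 1.000, b = 0.9313.
sin(ω/2) = (a − b)/(a + b) = 0.06867/1.931 = 0.03556, so ω = 2 arcsin(0.03556) ≈ 4.1°.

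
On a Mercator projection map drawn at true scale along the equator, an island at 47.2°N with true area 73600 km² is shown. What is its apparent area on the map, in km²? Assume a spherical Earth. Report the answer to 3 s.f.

159000 km²

The Mercator projection is conformal; its linear scale factor is the same in every direction and equals sec φ = 1/cos φ.
Areal scale = k² = sec²φ = 1/cos²(47.2°) = 1/0.6794² = 2.166.
Apparent area = 73600 × 2.166 ≈ 159000 km².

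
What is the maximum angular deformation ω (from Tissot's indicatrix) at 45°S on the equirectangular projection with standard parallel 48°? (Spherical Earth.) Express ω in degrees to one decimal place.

3.2°

With standard parallel φ₀ = 48°, the equirectangular projection gives x = Rλ cos φ₀, y = Rφ, so h = 1 and k = cos 48° / cos φ.
At 45°: h = 1.000, k = 0.9463; principal scales a = 1.000, b = 0.9463.
sin(ω/2) = (a − b)/(a + b) = 0.05371/1.946 = 0.02759, so ω = 2 arcsin(0.02759) ≈ 3.2°.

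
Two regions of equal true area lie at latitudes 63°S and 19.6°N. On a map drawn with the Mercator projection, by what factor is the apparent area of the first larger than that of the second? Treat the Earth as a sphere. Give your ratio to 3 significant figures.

4.31

Mercator is conformal with k = sec φ, so areal scale = k² = sec²φ.
At 63°: sec²(63°) = 1/0.4540² = 4.852.
At 19.6°: sec²(19.6°) = 1/0.9421² = 1.127.
Ratio = 4.852/1.127 = cos²(19.6°)/cos²(63°) ≈ 4.31.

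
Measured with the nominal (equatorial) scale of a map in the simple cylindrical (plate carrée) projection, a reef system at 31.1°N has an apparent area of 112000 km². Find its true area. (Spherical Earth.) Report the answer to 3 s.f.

Plate carrée maps x = Rλ, y = Rφ. The meridian scale is h = 1 and the parallel scale is k = 1/cos φ = sec φ.
Areal scale = h·k = 1 × sec φ; at 31.1°, h = 1.000, k = 1.168, so h·k = 1.168.
True area = apparent / (areal scale) = 112000 / 1.168 ≈ 95900 km².

95900 km²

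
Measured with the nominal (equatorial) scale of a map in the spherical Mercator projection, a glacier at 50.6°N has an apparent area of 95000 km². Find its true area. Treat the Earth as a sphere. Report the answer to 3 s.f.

38300 km²

Mercator is conformal, so the point scale is isotropic: h = k = sec φ = 1/cos φ.
Areal scale = k² = sec²φ = 1/cos²(50.6°) = 1/0.6347² = 2.482.
True area = apparent / (areal scale) = 95000 / 2.482 ≈ 38300 km².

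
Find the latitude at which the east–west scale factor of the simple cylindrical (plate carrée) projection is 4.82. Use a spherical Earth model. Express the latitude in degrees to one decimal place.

78.0°

Plate carrée: h = 1, k = sec φ along parallels.
sec φ = 4.82  ⇒  cos φ = 0.2075  ⇒  φ ≈ 78.0°.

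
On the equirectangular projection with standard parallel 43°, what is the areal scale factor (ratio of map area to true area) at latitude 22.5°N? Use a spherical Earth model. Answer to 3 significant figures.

In the equirectangular projection with standard parallel φ₀ = 43° (x = Rλ cos φ₀, y = Rφ), meridians are true-scale (h = 1) and the parallel scale is k = cos φ₀ / cos φ.
Areal scale = h·k = 1 × cos φ₀ / cos φ; at 22.5°, h = 1.000, k = 0.7916, so h·k = 0.7916.

0.792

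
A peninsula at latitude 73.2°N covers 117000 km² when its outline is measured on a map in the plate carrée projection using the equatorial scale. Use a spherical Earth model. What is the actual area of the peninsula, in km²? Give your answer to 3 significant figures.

Plate carrée maps x = Rλ, y = Rφ. The meridian scale is h = 1 and the parallel scale is k = 1/cos φ = sec φ.
Areal scale = h·k = 1 × sec φ; at 73.2°, h = 1.000, k = 3.460, so h·k = 3.460.
True area = apparent / (areal scale) = 117000 / 3.460 ≈ 33800 km².

33800 km²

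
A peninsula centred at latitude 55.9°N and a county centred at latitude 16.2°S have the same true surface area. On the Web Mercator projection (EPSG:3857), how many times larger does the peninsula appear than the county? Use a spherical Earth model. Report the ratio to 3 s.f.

Mercator areal scale is sec²φ.
At 55.9°: sec²(55.9°) = 1/0.5606² = 3.182.
At 16.2°: sec²(16.2°) = 1/0.9603² = 1.084.
Ratio = 3.182/1.084 = cos²(16.2°)/cos²(55.9°) ≈ 2.93.

2.93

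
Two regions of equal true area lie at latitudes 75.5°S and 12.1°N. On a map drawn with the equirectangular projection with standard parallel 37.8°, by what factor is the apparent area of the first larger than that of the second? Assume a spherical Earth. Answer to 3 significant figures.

3.91

With standard parallel φ₀ = 37.8°, the equirectangular projection gives x = Rλ cos φ₀, y = Rφ, so h = 1 and k = cos 37.8° / cos φ.
Areal scale at 75.5°: h·k = 1.000 × 3.156 = 3.156.
Areal scale at 12.1°: h·k = 1.000 × 0.8081 = 0.8081.
Ratio = 3.156/0.8081 ≈ 3.91.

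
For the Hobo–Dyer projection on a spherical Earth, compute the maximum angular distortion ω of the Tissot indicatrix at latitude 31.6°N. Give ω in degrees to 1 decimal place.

8.1°

Hobo–Dyer is a cylindrical equal-area projection with standard parallels at ±37.5°. A cylindrical equal-area projection with standard parallel φ₀ has meridian scale h = cos φ / cos φ₀ and parallel scale k = cos φ₀ / cos φ (so areas are preserved, h·k = 1).
At 31.6°: h = 1.074, k = 0.9315; principal scales a = 1.074, b = 0.9315.
sin(ω/2) = (a − b)/(a + b) = 0.1421/2.005 = 0.07088, so ω = 2 arcsin(0.07088) ≈ 8.1°.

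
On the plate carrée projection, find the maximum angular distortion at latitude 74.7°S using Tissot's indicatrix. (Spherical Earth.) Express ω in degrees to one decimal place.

In the plate carrée (x = Rλ, y = Rφ), meridians are true-scale (h = 1) and parallels are stretched by k = sec φ.
At 74.7°: h = 1.000, k = 3.790; principal scales a = 3.790, b = 1.000.
sin(ω/2) = (a − b)/(a + b) = 2.790/4.790 = 0.5824, so ω = 2 arcsin(0.5824) ≈ 71.2°.

71.2°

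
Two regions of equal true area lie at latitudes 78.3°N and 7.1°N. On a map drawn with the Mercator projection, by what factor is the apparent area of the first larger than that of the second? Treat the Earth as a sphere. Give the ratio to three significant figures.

On Mercator, area is exaggerated by sec²φ = 1/cos²φ.
At 78.3°: sec²(78.3°) = 1/0.2028² = 24.32.
At 7.1°: sec²(7.1°) = 1/0.9923² = 1.016.
Ratio = 24.32/1.016 = cos²(7.1°)/cos²(78.3°) ≈ 23.9.

23.9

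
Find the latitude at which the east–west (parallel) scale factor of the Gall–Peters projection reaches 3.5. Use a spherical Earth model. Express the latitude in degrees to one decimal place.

The Gall–Peters projection is cylindrical equal-area with φ₀ = 45°. For cylindrical equal-area with standard parallel φ₀, h = cos φ / cos φ₀ and k = cos φ₀ / cos φ, so h·k = 1.
k = cos φ₀ / cos φ = 3.5  ⇒  cos φ = cos 45° / 3.5 = 0.2020.
φ = arccos(0.2020) ≈ 78.3°.

78.3°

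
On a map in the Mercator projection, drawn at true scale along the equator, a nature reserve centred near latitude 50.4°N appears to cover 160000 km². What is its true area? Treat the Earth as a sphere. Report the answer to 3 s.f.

65000 km²

The Mercator projection is conformal; its linear scale factor is the same in every direction and equals sec φ = 1/cos φ.
Areal scale = k² = sec²φ = 1/cos²(50.4°) = 1/0.6374² = 2.461.
True area = apparent / (areal scale) = 160000 / 2.461 ≈ 65000 km².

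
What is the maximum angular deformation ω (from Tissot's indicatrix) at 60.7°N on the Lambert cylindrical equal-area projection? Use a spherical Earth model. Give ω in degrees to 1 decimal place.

The Lambert cylindrical equal-area projection is the cylindrical equal-area projection with its standard parallel at the equator (φ₀ = 0). For cylindrical equal-area with standard parallel φ₀, h = cos φ / cos φ₀ and k = cos φ₀ / cos φ, so h·k = 1.
At 60.7°: h = 0.4894, k = 2.043; principal scales a = 2.043, b = 0.4894.
sin(ω/2) = (a − b)/(a + b) = 1.554/2.533 = 0.6136, so ω = 2 arcsin(0.6136) ≈ 75.7°.

75.7°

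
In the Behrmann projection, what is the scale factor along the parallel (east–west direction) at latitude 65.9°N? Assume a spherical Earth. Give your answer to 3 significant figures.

Behrmann is a cylindrical equal-area projection with standard parallels at ±30°. A cylindrical equal-area projection with standard parallel φ₀ has meridian scale h = cos φ / cos φ₀ and parallel scale k = cos φ₀ / cos φ (so areas are preserved, h·k = 1).
k = cos 30° / cos 65.9° = 0.8660/0.4083 = 2.121.

2.12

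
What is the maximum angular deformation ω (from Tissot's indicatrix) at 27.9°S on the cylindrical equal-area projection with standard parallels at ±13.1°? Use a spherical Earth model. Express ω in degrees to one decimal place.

11.1°

For cylindrical equal-area with standard parallel φ₀, h = cos φ / cos φ₀ and k = cos φ₀ / cos φ, so h·k = 1.
At 27.9°: h = 0.9074, k = 1.102; principal scales a = 1.102, b = 0.9074.
sin(ω/2) = (a − b)/(a + b) = 0.1947/2.009 = 0.09689, so ω = 2 arcsin(0.09689) ≈ 11.1°.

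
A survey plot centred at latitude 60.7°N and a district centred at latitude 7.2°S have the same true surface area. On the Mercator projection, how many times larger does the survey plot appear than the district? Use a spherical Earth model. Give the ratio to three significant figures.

4.11

Mercator areal scale is sec²φ.
At 60.7°: sec²(60.7°) = 1/0.4894² = 4.175.
At 7.2°: sec²(7.2°) = 1/0.9921² = 1.016.
Ratio = 4.175/1.016 = cos²(7.2°)/cos²(60.7°) ≈ 4.11.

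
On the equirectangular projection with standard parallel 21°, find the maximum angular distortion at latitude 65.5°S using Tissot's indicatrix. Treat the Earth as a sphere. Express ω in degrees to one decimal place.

45.3°

With standard parallel φ₀ = 21°, the equirectangular projection gives x = Rλ cos φ₀, y = Rφ, so h = 1 and k = cos 21° / cos φ.
At 65.5°: h = 1.000, k = 2.251; principal scales a = 2.251, b = 1.000.
sin(ω/2) = (a − b)/(a + b) = 1.251/3.251 = 0.3849, so ω = 2 arcsin(0.3849) ≈ 45.3°.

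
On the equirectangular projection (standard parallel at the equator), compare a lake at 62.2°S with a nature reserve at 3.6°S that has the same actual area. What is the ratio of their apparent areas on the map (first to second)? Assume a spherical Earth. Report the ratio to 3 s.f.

In the plate carrée (x = Rλ, y = Rφ), meridians are true-scale (h = 1) and parallels are stretched by k = sec φ.
Areal scale at 62.2°: h·k = 1.000 × 2.144 = 2.144.
Areal scale at 3.6°: h·k = 1.000 × 1.002 = 1.002.
Ratio = 2.144/1.002 ≈ 2.14.

2.14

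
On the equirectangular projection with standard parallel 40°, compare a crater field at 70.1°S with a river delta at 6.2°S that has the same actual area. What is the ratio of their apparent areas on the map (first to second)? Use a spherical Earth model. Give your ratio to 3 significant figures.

In the equirectangular projection with standard parallel φ₀ = 40° (x = Rλ cos φ₀, y = Rφ), meridians are true-scale (h = 1) and the parallel scale is k = cos φ₀ / cos φ.
Areal scale at 70.1°: h·k = 1.000 × 2.251 = 2.251.
Areal scale at 6.2°: h·k = 1.000 × 0.7706 = 0.7706.
Ratio = 2.251/0.7706 ≈ 2.92.

2.92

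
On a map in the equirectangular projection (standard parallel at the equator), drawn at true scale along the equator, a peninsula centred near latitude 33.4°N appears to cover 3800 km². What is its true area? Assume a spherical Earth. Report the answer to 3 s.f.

3170 km²

In the plate carrée (x = Rλ, y = Rφ), meridians are true-scale (h = 1) and parallels are stretched by k = sec φ.
Areal scale = h·k = 1 × sec φ; at 33.4°, h = 1.000, k = 1.198, so h·k = 1.198.
True area = apparent / (areal scale) = 3800 / 1.198 ≈ 3170 km².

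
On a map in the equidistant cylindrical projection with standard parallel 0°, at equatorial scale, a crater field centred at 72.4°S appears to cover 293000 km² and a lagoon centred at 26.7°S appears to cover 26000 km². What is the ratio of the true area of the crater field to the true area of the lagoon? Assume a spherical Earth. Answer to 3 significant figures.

3.81

On the plate carrée, areal scale = h·k = 1 × sec φ, so true area = apparent × cos φ.
True area of crater field: 293000 × cos(72.4°) = 293000 × 0.3024 = 88590 km².
True area of lagoon: 26000 × cos(26.7°) = 26000 × 0.8934 = 23230 km².
Ratio = 88590 / 23230 ≈ 3.81.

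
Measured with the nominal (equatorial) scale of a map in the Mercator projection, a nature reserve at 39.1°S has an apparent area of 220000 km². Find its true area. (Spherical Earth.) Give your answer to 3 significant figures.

132000 km²

The Mercator projection is conformal; its linear scale factor is the same in every direction and equals sec φ = 1/cos φ.
Areal scale = k² = sec²φ = 1/cos²(39.1°) = 1/0.7760² = 1.660.
True area = apparent / (areal scale) = 220000 / 1.660 ≈ 132000 km².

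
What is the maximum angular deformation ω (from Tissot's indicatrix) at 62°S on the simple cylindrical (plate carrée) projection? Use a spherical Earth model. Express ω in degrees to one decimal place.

42.3°

Plate carrée maps x = Rλ, y = Rφ. The meridian scale is h = 1 and the parallel scale is k = 1/cos φ = sec φ.
At 62°: h = 1.000, k = 2.130; principal scales a = 2.130, b = 1.000.
sin(ω/2) = (a − b)/(a + b) = 1.130/3.130 = 0.3610, so ω = 2 arcsin(0.3610) ≈ 42.3°.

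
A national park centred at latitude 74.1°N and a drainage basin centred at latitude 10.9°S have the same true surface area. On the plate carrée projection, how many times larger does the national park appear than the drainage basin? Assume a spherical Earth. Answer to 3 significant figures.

3.58

Plate carrée maps x = Rλ, y = Rφ. The meridian scale is h = 1 and the parallel scale is k = 1/cos φ = sec φ.
Areal scale at 74.1°: h·k = 1.000 × 3.650 = 3.650.
Areal scale at 10.9°: h·k = 1.000 × 1.018 = 1.018.
Ratio = 3.650/1.018 ≈ 3.58.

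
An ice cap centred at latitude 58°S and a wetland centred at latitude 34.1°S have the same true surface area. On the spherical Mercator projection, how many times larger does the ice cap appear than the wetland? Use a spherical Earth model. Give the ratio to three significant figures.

On Mercator, area is exaggerated by sec²φ = 1/cos²φ.
At 58°: sec²(58°) = 1/0.5299² = 3.561.
At 34.1°: sec²(34.1°) = 1/0.8281² = 1.458.
Ratio = 3.561/1.458 = cos²(34.1°)/cos²(58°) ≈ 2.44.

2.44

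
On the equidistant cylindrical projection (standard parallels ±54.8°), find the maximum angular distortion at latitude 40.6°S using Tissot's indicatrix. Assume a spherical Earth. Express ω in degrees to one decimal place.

In the equirectangular projection with standard parallel φ₀ = 54.8° (x = Rλ cos φ₀, y = Rφ), meridians are true-scale (h = 1) and the parallel scale is k = cos φ₀ / cos φ.
At 40.6°: h = 1.000, k = 0.7592; principal scales a = 1.000, b = 0.7592.
sin(ω/2) = (a − b)/(a + b) = 0.2408/1.759 = 0.1369, so ω = 2 arcsin(0.1369) ≈ 15.7°.

15.7°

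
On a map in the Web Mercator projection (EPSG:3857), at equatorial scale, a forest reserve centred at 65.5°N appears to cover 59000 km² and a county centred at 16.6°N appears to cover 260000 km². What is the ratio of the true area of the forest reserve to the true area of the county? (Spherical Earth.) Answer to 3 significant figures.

0.0425

Mercator's areal exaggeration is sec²φ; hence true area = (apparent area) · cos²φ.
True area of forest reserve: 59000 × cos²(65.5°) = 59000 × 0.1720 = 10150 km².
True area of county: 260000 × cos²(16.6°) = 260000 × 0.9184 = 238800 km².
Ratio = 10150 / 238800 ≈ 0.0425.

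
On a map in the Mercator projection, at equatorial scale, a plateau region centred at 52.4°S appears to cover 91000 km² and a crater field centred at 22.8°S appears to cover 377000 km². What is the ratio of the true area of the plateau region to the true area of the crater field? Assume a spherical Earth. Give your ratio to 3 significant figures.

On Mercator the areal scale is sec²φ, so true area = apparent × cos²φ.
True area of plateau region: 91000 × cos²(52.4°) = 91000 × 0.3723 = 33880 km².
True area of crater field: 377000 × cos²(22.8°) = 377000 × 0.8498 = 320400 km².
Ratio = 33880 / 320400 ≈ 0.106.

0.106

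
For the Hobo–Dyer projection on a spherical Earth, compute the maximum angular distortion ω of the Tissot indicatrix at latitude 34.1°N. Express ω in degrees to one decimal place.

4.9°

The Hobo–Dyer projection is cylindrical equal-area with φ₀ = 37.5°. For cylindrical equal-area with standard parallel φ₀, h = cos φ / cos φ₀ and k = cos φ₀ / cos φ, so h·k = 1.
At 34.1°: h = 1.044, k = 0.9581; principal scales a = 1.044, b = 0.9581.
sin(ω/2) = (a − b)/(a + b) = 0.08566/2.002 = 0.04279, so ω = 2 arcsin(0.04279) ≈ 4.9°.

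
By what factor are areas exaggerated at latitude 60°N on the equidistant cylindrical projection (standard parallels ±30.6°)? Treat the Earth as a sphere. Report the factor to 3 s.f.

In the equirectangular projection with standard parallel φ₀ = 30.6° (x = Rλ cos φ₀, y = Rφ), meridians are true-scale (h = 1) and the parallel scale is k = cos φ₀ / cos φ.
Areal scale = h·k = 1 × cos φ₀ / cos φ; at 60°, h = 1.000, k = 1.721, so h·k = 1.721.

1.72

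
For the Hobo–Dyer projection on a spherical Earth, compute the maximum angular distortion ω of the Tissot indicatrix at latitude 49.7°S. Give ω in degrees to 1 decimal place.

The Hobo–Dyer projection is cylindrical equal-area with φ₀ = 37.5°. Cylindrical equal-area (φ₀ = 37.5°): h = cos φ / cos 37.5° along meridians, k = cos 37.5° / cos φ along parallels; h·k = 1.
At 49.7°: h = 0.8153, k = 1.227; principal scales a = 1.227, b = 0.8153.
sin(ω/2) = (a − b)/(a + b) = 0.4113/2.042 = 0.2015, so ω = 2 arcsin(0.2015) ≈ 23.2°.

23.2°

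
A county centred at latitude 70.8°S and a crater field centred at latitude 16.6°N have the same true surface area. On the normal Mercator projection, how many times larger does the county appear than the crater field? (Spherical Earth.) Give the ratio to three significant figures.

8.49

On Mercator, area is exaggerated by sec²φ = 1/cos²φ.
At 70.8°: sec²(70.8°) = 1/0.3289² = 9.246.
At 16.6°: sec²(16.6°) = 1/0.9583² = 1.089.
Ratio = 9.246/1.089 = cos²(16.6°)/cos²(70.8°) ≈ 8.49.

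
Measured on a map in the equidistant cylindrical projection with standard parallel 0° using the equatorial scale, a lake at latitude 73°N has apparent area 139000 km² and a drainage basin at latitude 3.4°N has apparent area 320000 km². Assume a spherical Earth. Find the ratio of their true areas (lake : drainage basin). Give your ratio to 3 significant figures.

On the plate carrée, areal scale = h·k = 1 × sec φ, so true area = apparent × cos φ.
True area of lake: 139000 × cos(73°) = 139000 × 0.2924 = 40640 km².
True area of drainage basin: 320000 × cos(3.4°) = 320000 × 0.9982 = 319400 km².
Ratio = 40640 / 319400 ≈ 0.127.

0.127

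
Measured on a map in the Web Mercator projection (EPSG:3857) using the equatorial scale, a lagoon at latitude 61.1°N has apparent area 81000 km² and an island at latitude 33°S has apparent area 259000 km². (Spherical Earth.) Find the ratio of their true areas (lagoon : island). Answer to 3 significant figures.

0.104

On Mercator the areal scale is sec²φ, so true area = apparent × cos²φ.
True area of lagoon: 81000 × cos²(61.1°) = 81000 × 0.2336 = 18920 km².
True area of island: 259000 × cos²(33°) = 259000 × 0.7034 = 182200 km².
Ratio = 18920 / 182200 ≈ 0.104.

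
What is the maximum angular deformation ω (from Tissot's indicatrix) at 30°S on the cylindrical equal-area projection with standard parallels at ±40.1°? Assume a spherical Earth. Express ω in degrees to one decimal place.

14.2°

For cylindrical equal-area with standard parallel φ₀, h = cos φ / cos φ₀ and k = cos φ₀ / cos φ, so h·k = 1.
At 30°: h = 1.132, k = 0.8833; principal scales a = 1.132, b = 0.8833.
sin(ω/2) = (a − b)/(a + b) = 0.2489/2.015 = 0.1235, so ω = 2 arcsin(0.1235) ≈ 14.2°.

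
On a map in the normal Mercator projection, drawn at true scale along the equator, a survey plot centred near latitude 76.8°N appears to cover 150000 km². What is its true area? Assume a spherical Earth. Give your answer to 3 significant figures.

The Mercator projection is conformal; its linear scale factor is the same in every direction and equals sec φ = 1/cos φ.
Areal scale = k² = sec²φ = 1/cos²(76.8°) = 1/0.2284² = 19.18.
True area = apparent / (areal scale) = 150000 / 19.18 ≈ 7820 km².

7820 km²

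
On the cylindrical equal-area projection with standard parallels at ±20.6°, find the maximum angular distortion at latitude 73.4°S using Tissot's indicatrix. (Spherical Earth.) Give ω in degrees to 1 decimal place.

112.1°

For cylindrical equal-area with standard parallel φ₀, h = cos φ / cos φ₀ and k = cos φ₀ / cos φ, so h·k = 1.
At 73.4°: h = 0.3052, k = 3.277; principal scales a = 3.277, b = 0.3052.
sin(ω/2) = (a − b)/(a + b) = 2.971/3.582 = 0.8296, so ω = 2 arcsin(0.8296) ≈ 112.1°.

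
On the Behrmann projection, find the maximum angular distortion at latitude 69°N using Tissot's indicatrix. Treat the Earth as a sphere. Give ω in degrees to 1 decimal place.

The Behrmann projection is cylindrical equal-area with φ₀ = 30°. A cylindrical equal-area projection with standard parallel φ₀ has meridian scale h = cos φ / cos φ₀ and parallel scale k = cos φ₀ / cos φ (so areas are preserved, h·k = 1).
At 69°: h = 0.4138, k = 2.417; principal scales a = 2.417, b = 0.4138.
sin(ω/2) = (a − b)/(a + b) = 2.003/2.830 = 0.7076, so ω = 2 arcsin(0.7076) ≈ 90.1°.

90.1°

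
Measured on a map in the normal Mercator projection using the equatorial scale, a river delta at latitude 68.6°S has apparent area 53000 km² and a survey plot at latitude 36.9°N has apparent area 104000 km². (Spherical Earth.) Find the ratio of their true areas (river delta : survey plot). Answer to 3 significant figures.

Mercator's areal exaggeration is sec²φ; hence true area = (apparent area) · cos²φ.
True area of river delta: 53000 × cos²(68.6°) = 53000 × 0.1331 = 7056 km².
True area of survey plot: 104000 × cos²(36.9°) = 104000 × 0.6395 = 66510 km².
Ratio = 7056 / 66510 ≈ 0.106.

0.106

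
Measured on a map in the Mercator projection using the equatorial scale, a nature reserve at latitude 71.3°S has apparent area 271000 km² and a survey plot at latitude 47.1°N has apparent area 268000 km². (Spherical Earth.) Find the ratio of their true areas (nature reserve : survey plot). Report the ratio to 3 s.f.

0.224

Since Mercator area scale is 1/cos²φ, the true area equals the apparent area multiplied by cos²φ.
True area of nature reserve: 271000 × cos²(71.3°) = 271000 × 0.1028 = 27860 km².
True area of survey plot: 268000 × cos²(47.1°) = 268000 × 0.4634 = 124200 km².
Ratio = 27860 / 124200 ≈ 0.224.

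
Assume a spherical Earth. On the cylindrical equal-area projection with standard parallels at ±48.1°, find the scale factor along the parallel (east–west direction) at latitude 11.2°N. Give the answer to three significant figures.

0.681

Cylindrical equal-area (φ₀ = 48.1°): h = cos φ / cos 48.1° along meridians, k = cos 48.1° / cos φ along parallels; h·k = 1.
k = cos 48.1° / cos 11.2° = 0.6678/0.9810 = 0.6808.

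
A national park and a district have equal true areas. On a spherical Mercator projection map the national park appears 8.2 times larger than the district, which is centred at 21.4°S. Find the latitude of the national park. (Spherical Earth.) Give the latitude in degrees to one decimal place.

71.0°

For equal true areas on Mercator, apparent areas scale as sec²φ, so the ratio is cos²φ₂ / cos²φ₁.
cos²φ₂ / cos²φ₁ = 8.2  ⇒  cos φ₁ = cos 21.4° / √8.2 = 0.9311/2.864 = 0.3251.
φ₁ = arccos(0.3251) ≈ 71.0°.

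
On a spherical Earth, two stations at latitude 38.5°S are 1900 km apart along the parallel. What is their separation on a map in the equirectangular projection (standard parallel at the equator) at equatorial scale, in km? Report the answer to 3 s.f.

In the plate carrée (x = Rλ, y = Rφ), meridians are true-scale (h = 1) and parallels are stretched by k = sec φ.
Along the parallel, k = sec 38.5° = 1/0.7826 = 1.278.
Map distance = 1900 × 1.278 ≈ 2430 km.

2430 km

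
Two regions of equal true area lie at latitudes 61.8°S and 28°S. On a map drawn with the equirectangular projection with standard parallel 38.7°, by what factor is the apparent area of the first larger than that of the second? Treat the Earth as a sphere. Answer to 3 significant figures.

1.87

In the equirectangular projection with standard parallel φ₀ = 38.7° (x = Rλ cos φ₀, y = Rφ), meridians are true-scale (h = 1) and the parallel scale is k = cos φ₀ / cos φ.
Areal scale at 61.8°: h·k = 1.000 × 1.652 = 1.652.
Areal scale at 28°: h·k = 1.000 × 0.8839 = 0.8839.
Ratio = 1.652/0.8839 ≈ 1.87.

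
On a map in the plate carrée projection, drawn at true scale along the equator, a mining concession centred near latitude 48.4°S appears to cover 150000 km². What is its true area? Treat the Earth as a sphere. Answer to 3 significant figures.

In the plate carrée (x = Rλ, y = Rφ), meridians are true-scale (h = 1) and parallels are stretched by k = sec φ.
Areal scale = h·k = 1 × sec φ; at 48.4°, h = 1.000, k = 1.506, so h·k = 1.506.
True area = apparent / (areal scale) = 150000 / 1.506 ≈ 99600 km².

99600 km²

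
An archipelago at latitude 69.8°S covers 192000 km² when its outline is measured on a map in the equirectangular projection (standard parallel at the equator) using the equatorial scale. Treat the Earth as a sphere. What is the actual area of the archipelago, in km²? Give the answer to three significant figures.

For the equirectangular projection with φ₀ = 0 (plate carrée), h = 1 along meridians and k = sec φ along parallels.
Areal scale = h·k = 1 × sec φ; at 69.8°, h = 1.000, k = 2.896, so h·k = 2.896.
True area = apparent / (areal scale) = 192000 / 2.896 ≈ 66300 km².

66300 km²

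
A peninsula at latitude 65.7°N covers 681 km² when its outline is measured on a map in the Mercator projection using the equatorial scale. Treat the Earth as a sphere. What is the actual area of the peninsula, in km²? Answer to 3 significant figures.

Mercator is conformal, so the point scale is isotropic: h = k = sec φ = 1/cos φ.
Areal scale = k² = sec²φ = 1/cos²(65.7°) = 1/0.4115² = 5.905.
True area = apparent / (areal scale) = 681 / 5.905 ≈ 115 km².

115 km²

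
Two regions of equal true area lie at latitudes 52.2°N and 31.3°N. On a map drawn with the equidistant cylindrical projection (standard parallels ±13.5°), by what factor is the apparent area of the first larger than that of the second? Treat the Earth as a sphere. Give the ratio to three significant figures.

1.39

With standard parallel φ₀ = 13.5°, the equirectangular projection gives x = Rλ cos φ₀, y = Rφ, so h = 1 and k = cos 13.5° / cos φ.
Areal scale at 52.2°: h·k = 1.000 × 1.586 = 1.586.
Areal scale at 31.3°: h·k = 1.000 × 1.138 = 1.138.
Ratio = 1.586/1.138 ≈ 1.39.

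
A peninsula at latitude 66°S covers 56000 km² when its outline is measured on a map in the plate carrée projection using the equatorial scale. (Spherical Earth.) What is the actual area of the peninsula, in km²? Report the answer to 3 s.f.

For the equirectangular projection with φ₀ = 0 (plate carrée), h = 1 along meridians and k = sec φ along parallels.
Areal scale = h·k = 1 × sec φ; at 66°, h = 1.000, k = 2.459, so h·k = 2.459.
True area = apparent / (areal scale) = 56000 / 2.459 ≈ 22800 km².

22800 km²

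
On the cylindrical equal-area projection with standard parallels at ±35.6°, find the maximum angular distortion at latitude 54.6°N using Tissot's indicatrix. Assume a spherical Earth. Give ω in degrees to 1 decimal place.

For cylindrical equal-area with standard parallel φ₀, h = cos φ / cos φ₀ and k = cos φ₀ / cos φ, so h·k = 1.
At 54.6°: h = 0.7124, k = 1.404; principal scales a = 1.404, b = 0.7124.
sin(ω/2) = (a − b)/(a + b) = 0.6912/2.116 = 0.3266, so ω = 2 arcsin(0.3266) ≈ 38.1°.

38.1°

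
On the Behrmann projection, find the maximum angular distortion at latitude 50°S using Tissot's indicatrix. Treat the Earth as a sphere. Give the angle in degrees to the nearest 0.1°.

33.7°

The Behrmann projection is cylindrical equal-area with φ₀ = 30°. Cylindrical equal-area (φ₀ = 30°): h = cos φ / cos 30° along meridians, k = cos 30° / cos φ along parallels; h·k = 1.
At 50°: h = 0.7422, k = 1.347; principal scales a = 1.347, b = 0.7422.
sin(ω/2) = (a − b)/(a + b) = 0.6051/2.090 = 0.2896, so ω = 2 arcsin(0.2896) ≈ 33.7°.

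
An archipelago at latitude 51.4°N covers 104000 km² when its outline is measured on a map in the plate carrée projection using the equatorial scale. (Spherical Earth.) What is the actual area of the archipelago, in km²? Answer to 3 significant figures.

64900 km²

Plate carrée maps x = Rλ, y = Rφ. The meridian scale is h = 1 and the parallel scale is k = 1/cos φ = sec φ.
Areal scale = h·k = 1 × sec φ; at 51.4°, h = 1.000, k = 1.603, so h·k = 1.603.
True area = apparent / (areal scale) = 104000 / 1.603 ≈ 64900 km².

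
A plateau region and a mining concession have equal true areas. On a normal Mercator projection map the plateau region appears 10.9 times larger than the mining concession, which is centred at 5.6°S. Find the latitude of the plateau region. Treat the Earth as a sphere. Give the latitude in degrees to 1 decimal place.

On Mercator, (apparent₁)/(apparent₂) = sec²φ₁ / sec²φ₂ when true areas are equal.
cos²φ₂ / cos²φ₁ = 10.9  ⇒  cos φ₁ = cos 5.6° / √10.9 = 0.9952/3.302 = 0.3014.
φ₁ = arccos(0.3014) ≈ 72.5°.

72.5°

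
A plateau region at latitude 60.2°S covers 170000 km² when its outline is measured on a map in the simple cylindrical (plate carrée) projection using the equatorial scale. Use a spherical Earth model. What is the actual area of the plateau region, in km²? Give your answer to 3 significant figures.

84500 km²

For the equirectangular projection with φ₀ = 0 (plate carrée), h = 1 along meridians and k = sec φ along parallels.
Areal scale = h·k = 1 × sec φ; at 60.2°, h = 1.000, k = 2.012, so h·k = 2.012.
True area = apparent / (areal scale) = 170000 / 2.012 ≈ 84500 km².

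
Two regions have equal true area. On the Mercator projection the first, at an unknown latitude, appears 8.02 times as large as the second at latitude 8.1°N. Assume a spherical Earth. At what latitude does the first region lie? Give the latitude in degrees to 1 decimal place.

For equal true areas on Mercator, apparent areas scale as sec²φ, so the ratio is cos²φ₂ / cos²φ₁.
cos²φ₂ / cos²φ₁ = 8.02  ⇒  cos φ₁ = cos 8.1° / √8.02 = 0.9900/2.832 = 0.3496.
φ₁ = arccos(0.3496) ≈ 69.5°.

69.5°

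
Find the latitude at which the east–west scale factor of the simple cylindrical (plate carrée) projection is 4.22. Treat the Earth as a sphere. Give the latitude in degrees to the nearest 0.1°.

Plate carrée: h = 1, k = sec φ along parallels.
sec φ = 4.22  ⇒  cos φ = 0.2370  ⇒  φ ≈ 76.3°.

76.3°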